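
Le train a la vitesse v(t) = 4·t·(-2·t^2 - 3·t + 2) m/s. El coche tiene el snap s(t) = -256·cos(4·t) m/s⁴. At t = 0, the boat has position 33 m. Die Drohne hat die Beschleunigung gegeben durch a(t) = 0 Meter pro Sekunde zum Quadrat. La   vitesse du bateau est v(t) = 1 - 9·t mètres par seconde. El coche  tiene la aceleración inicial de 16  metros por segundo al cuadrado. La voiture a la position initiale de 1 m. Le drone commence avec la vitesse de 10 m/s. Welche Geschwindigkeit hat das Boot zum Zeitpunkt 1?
Aus der Gleichung für die Geschwindigkeit v(t) = 1 - 9·t, setzen wir t = 1 ein und erhalten v = -8.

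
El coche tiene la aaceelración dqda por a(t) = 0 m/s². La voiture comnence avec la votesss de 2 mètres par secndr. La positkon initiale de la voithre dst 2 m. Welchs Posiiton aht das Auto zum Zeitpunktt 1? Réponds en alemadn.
Um dies zu lösen, müssen wir 2 Integrale unserer Gleichung für die Beschleunigung a(t) = 0 finden. Mit ∫a(t)dt und Anwendung von v(0) = 2, finden wir v(t) = 2. Mit ∫v(t)dt und Anwendung von x(0) = 2, finden wir x(t) = 2·t + 2. Mit x(t) = 2·t + 2 und Einsetzen von t = 1, finden wir x = 4.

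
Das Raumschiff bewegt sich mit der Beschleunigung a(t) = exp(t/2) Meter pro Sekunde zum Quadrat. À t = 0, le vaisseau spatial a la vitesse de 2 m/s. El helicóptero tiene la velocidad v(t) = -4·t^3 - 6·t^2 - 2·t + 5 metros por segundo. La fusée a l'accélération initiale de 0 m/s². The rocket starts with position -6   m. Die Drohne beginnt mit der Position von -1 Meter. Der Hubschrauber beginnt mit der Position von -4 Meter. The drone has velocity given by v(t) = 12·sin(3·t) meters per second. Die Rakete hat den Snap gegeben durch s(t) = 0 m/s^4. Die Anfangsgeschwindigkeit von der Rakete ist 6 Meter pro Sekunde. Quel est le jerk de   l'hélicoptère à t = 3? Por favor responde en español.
Debemos derivar nuestra ecuación de la velocidad v(t) = -4·t^3 - 6·t^2 - 2·t + 5 2 veces. Tomando d/dt de v(t), encontramos a(t) = -12·t^2 - 12·t - 2. Tomando d/dt de a(t), encontramos j(t) = -24·t - 12. Tenemos la sacudida j(t) = -24·t - 12. Sustituyendo t = 3: j(3) = -84.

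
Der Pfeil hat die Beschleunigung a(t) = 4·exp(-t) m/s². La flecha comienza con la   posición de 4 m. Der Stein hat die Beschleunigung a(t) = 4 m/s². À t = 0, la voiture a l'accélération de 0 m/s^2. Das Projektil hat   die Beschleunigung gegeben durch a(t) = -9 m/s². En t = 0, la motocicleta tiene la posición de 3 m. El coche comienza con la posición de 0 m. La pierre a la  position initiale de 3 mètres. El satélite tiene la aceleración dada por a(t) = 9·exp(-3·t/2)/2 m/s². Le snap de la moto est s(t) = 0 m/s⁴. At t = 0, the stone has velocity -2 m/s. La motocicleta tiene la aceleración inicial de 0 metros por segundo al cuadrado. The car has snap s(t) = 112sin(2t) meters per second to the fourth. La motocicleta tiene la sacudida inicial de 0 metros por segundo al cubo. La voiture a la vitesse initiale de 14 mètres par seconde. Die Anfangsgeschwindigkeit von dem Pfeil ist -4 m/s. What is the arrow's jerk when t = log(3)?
To solve this, we need to take 1 derivative of our acceleration equation a(t) = 4·exp(-t). Taking d/dt of a(t), we find j(t) = -4·exp(-t). From the given jerk equation j(t) = -4·exp(-t), we substitute t = log(3) to get j = -4/3.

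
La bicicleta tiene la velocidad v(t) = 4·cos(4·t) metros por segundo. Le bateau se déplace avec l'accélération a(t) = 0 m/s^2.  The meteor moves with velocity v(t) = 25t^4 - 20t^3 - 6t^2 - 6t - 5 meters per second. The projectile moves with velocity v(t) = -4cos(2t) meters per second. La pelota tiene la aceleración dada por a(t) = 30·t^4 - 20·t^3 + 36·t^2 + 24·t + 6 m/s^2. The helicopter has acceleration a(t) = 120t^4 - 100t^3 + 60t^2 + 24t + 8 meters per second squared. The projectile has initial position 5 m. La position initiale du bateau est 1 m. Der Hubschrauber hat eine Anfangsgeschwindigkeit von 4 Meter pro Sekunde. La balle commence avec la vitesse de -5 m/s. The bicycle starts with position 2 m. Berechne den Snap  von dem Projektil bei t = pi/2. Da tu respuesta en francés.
Nous devons dériver notre équation de la vitesse v(t) = -4·cos(2·t) 3 fois. La dérivée de la vitesse donne l'accélération: a(t) = 8·sin(2·t). En dérivant l'accélération, nous obtenons le jerk: j(t) = 16·cos(2·t). La dérivée du jerk donne le snap: s(t) = -32·sin(2·t). Nous avons le snap s(t) = -32·sin(2·t). En substituant t = pi/2: s(pi/2) = 0.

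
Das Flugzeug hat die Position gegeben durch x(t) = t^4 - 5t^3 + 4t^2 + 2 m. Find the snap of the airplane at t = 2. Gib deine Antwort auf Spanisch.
Para resolver esto, necesitamos tomar 4 derivadas de nuestra ecuación de la posición x(t) = t^4 - 5·t^3 + 4·t^2 + 2. Derivando la posición, obtenemos la velocidad: v(t) = 4·t^3 - 15·t^2 + 8·t. Tomando d/dt de v(t), encontramos a(t) = 12·t^2 - 30·t + 8. Derivando la aceleración, obtenemos la sacudida: j(t) = 24·t - 30. La derivada de la sacudida da el snap: s(t) = 24. Usando s(t) = 24 y sustituyendo t = 2, encontramos s = 24.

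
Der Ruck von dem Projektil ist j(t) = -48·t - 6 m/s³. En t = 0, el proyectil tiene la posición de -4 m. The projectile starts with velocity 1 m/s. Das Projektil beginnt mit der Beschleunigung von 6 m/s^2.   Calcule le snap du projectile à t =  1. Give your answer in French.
En partant du jerk j(t) = -48·t - 6, nous prenons 1 dérivée. La dérivée du jerk donne le snap: s(t) = -48. En utilisant s(t) = -48 et en substituant t = 1, nous trouvons s = -48.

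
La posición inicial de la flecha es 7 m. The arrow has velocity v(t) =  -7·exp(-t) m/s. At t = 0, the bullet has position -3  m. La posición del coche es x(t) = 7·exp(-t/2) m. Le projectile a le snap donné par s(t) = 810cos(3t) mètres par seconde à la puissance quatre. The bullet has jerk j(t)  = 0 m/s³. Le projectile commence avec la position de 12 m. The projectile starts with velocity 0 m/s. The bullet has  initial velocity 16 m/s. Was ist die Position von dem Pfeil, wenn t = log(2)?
Ausgehend von der Geschwindigkeit v(t) = -7·exp(-t), nehmen wir 1 Stammfunktion. Das Integral von der Geschwindigkeit, mit x(0) = 7, ergibt die Position: x(t) = 7·exp(-t). Wir haben die Position x(t) = 7·exp(-t). Durch Einsetzen von t = log(2): x(log(2)) = 7/2.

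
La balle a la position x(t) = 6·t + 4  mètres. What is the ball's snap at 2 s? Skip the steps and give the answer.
The snap at t = 2 is s = 0.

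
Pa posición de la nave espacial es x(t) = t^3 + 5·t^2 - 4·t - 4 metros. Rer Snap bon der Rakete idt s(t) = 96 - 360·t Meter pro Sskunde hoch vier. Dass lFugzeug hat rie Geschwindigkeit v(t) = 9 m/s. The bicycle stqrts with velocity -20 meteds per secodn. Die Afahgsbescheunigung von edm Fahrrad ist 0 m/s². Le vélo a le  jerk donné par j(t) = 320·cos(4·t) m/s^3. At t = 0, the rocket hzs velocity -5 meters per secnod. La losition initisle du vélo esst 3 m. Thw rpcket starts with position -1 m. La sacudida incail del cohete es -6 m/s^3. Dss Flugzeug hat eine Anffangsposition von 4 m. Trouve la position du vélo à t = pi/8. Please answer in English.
We need to integrate our jerk equation j(t) = 320·cos(4·t) 3 times. Taking ∫j(t)dt and applying a(0) = 0, we find a(t) = 80·sin(4·t). The antiderivative of acceleration is velocity. Using v(0) = -20, we get v(t) = -20·cos(4·t). Finding the antiderivative of v(t) and using x(0) = 3: x(t) = 3 - 5·sin(4·t). From the given position equation x(t) = 3 - 5·sin(4·t), we substitute t = pi/8 to get x = -2.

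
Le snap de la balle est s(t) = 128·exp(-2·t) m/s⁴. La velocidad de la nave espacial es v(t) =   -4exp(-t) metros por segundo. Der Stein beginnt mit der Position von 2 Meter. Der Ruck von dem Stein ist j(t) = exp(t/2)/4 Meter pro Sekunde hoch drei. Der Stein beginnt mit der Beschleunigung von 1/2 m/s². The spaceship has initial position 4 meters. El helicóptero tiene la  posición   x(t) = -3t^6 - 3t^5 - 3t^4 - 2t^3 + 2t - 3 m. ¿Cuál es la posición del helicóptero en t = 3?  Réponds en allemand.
Mit x(t) = -3·t^6 - 3·t^5 - 3·t^4 - 2·t^3 + 2·t - 3 und Einsetzen von t = 3, finden wir x = -3210.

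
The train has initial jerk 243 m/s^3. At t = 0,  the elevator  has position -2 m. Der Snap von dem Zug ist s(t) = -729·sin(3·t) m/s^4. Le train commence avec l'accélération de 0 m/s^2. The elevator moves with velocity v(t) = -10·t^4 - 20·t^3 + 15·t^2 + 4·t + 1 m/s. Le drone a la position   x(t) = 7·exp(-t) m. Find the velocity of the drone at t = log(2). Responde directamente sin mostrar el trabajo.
v(log(2)) = -7/2.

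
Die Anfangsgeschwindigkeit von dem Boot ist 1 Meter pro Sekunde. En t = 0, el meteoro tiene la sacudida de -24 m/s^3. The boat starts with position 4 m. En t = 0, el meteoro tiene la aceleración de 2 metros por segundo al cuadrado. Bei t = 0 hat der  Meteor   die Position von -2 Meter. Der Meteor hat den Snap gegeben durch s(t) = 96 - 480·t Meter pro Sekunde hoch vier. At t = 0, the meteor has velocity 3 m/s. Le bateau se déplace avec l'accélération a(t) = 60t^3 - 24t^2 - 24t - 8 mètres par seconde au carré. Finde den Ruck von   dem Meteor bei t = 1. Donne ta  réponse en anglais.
We need to integrate our snap equation s(t) = 96 - 480·t 1 time. The antiderivative of snap, with j(0) = -24, gives jerk: j(t) = -240·t^2 + 96·t - 24. We have jerk j(t) = -240·t^2 + 96·t - 24. Substituting t = 1: j(1) = -168.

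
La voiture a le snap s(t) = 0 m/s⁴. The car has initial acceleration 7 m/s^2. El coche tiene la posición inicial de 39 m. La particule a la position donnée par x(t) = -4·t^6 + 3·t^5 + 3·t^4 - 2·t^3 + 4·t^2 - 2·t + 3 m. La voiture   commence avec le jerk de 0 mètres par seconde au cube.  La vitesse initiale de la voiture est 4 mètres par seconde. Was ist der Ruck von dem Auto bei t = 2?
Ausgehend von dem Snap s(t) = 0, nehmen wir 1 Integral. Das Integral von dem Snap, mit j(0) = 0, ergibt den Ruck: j(t) = 0. Wir haben den Ruck j(t) = 0. Durch Einsetzen von t = 2: j(2) = 0.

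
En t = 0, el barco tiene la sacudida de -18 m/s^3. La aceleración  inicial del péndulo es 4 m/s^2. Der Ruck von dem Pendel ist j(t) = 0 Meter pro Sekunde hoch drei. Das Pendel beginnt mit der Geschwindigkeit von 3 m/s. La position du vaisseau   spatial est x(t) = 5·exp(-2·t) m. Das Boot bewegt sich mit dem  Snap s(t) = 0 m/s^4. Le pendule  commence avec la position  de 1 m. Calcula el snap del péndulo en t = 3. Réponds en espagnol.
Para resolver esto, necesitamos tomar 1 derivada de nuestra ecuación de la sacudida j(t) = 0. La derivada de la sacudida da el snap: s(t) = 0. Tenemos el snap s(t) = 0. Sustituyendo t = 3: s(3) = 0.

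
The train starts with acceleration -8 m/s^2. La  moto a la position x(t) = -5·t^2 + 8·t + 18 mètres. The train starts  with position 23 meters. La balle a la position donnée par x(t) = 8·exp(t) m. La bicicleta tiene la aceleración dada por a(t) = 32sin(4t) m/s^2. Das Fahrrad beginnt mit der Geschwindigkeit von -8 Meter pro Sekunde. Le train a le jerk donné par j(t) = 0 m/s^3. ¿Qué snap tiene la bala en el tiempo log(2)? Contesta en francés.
Pour résoudre ceci, nous devons prendre 4 dérivées de notre équation de la position x(t) = 8·exp(t). En dérivant la position, nous obtenons la vitesse: v(t) = 8·exp(t). En prenant d/dt de v(t), nous trouvons a(t) = 8·exp(t). En prenant d/dt de a(t), nous trouvons j(t) = 8·exp(t). En dérivant le jerk, nous obtenons le snap: s(t) = 8·exp(t). De l'équation du snap s(t) = 8·exp(t), nous substituons t = log(2) pour obtenir s = 16.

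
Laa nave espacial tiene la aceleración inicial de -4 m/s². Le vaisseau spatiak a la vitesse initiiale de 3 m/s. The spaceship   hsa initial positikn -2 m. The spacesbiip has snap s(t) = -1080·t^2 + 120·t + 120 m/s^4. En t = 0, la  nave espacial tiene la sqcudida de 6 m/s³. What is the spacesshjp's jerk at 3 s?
To find the answer, we compute 1 integral of s(t) = -1080·t^2 + 120·t + 120. Finding the antiderivative of s(t) and using j(0) = 6: j(t) = -360·t^3 + 60·t^2 + 120·t + 6. From the given jerk equation j(t) = -360·t^3 + 60·t^2 + 120·t + 6, we substitute t = 3 to get j = -8814.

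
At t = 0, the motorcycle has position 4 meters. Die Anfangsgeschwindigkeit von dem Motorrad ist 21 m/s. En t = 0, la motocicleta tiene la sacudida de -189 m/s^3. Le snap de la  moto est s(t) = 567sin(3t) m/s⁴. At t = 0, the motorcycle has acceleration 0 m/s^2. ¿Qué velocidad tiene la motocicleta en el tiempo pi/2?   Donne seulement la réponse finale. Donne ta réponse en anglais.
At t = pi/2, v = 0.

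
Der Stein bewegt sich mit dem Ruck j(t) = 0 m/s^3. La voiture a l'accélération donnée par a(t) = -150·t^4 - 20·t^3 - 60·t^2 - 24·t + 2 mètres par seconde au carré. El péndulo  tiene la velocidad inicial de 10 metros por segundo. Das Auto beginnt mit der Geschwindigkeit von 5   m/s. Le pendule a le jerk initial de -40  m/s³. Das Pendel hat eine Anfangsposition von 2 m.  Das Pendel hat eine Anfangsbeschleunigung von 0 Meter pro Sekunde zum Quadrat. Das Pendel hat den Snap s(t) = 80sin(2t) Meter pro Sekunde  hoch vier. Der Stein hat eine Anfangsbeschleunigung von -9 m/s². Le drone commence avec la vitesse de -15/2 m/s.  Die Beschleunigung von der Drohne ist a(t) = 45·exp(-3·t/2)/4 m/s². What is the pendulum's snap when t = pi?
Using s(t) = 80·sin(2·t) and substituting t = pi, we find s = 0.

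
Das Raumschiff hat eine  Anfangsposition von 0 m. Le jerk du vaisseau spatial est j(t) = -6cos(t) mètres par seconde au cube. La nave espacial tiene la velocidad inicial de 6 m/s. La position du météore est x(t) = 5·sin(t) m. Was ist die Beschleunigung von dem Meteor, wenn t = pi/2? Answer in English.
To solve this, we need to take 2 derivatives of our position equation x(t) = 5·sin(t). The derivative of position gives velocity: v(t) = 5·cos(t). Differentiating velocity, we get acceleration: a(t) = -5·sin(t). Using a(t) = -5·sin(t) and substituting t = pi/2, we find a = -5.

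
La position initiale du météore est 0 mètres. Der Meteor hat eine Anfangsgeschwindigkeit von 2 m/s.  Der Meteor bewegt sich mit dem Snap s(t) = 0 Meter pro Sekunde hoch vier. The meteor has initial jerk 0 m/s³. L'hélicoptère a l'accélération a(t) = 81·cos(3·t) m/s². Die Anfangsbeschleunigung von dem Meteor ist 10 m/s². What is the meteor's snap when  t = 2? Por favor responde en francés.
Nous avons le snap s(t) = 0. En substituant t = 2: s(2) = 0.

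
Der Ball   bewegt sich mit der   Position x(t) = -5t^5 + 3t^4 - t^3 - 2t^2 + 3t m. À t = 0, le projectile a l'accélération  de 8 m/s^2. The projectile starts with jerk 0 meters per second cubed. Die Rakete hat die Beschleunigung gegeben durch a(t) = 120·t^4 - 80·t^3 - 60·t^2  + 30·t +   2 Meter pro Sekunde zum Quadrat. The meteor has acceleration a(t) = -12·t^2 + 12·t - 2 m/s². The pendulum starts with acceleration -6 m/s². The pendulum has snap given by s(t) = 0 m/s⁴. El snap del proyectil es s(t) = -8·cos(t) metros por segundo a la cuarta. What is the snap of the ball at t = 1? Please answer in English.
To solve this, we need to take 4 derivatives of our position equation x(t) = -5·t^5 + 3·t^4 - t^3 - 2·t^2 + 3·t. The derivative of position gives velocity: v(t) = -25·t^4 + 12·t^3 - 3·t^2 - 4·t + 3. The derivative of velocity gives acceleration: a(t) = -100·t^3 + 36·t^2 - 6·t - 4. The derivative of acceleration gives jerk: j(t) = -300·t^2 + 72·t - 6. Differentiating jerk, we get snap: s(t) = 72 - 600·t. Using s(t) = 72 - 600·t and substituting t = 1, we find s = -528.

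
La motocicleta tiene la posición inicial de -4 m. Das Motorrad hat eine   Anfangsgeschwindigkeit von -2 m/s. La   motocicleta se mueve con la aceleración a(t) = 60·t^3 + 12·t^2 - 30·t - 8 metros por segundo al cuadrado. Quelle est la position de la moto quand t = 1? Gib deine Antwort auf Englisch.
We need to integrate our acceleration equation a(t) = 60·t^3 + 12·t^2 - 30·t - 8 2 times. Integrating acceleration and using the initial condition v(0) = -2, we get v(t) = 15·t^4 + 4·t^3 - 15·t^2 - 8·t - 2. Finding the integral of v(t) and using x(0) = -4: x(t) = 3·t^5 + t^4 - 5·t^3 - 4·t^2 - 2·t - 4. Using x(t) = 3·t^5 + t^4 - 5·t^3 - 4·t^2 - 2·t - 4 and substituting t = 1, we find x = -11.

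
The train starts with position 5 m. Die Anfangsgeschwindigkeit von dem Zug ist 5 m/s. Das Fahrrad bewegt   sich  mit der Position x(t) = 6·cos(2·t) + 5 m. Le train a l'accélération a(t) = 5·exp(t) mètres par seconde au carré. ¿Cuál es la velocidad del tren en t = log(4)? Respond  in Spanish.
Debemos encontrar la antiderivada de nuestra ecuación de la aceleración a(t) = 5·exp(t) 1 vez. La integral de la aceleración es la velocidad. Usando v(0) = 5, obtenemos v(t) = 5·exp(t). De la ecuación de la velocidad v(t) = 5·exp(t), sustituimos t = log(4) para obtener v = 20.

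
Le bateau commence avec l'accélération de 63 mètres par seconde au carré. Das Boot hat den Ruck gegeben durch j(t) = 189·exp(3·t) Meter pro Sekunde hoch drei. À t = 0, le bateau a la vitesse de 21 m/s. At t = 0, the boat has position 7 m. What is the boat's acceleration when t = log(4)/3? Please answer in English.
To find the answer, we compute 1 integral of j(t) = 189·exp(3·t). Integrating jerk and using the initial condition a(0) = 63, we get a(t) = 63·exp(3·t). From the given acceleration equation a(t) = 63·exp(3·t), we substitute t = log(4)/3 to get a = 252.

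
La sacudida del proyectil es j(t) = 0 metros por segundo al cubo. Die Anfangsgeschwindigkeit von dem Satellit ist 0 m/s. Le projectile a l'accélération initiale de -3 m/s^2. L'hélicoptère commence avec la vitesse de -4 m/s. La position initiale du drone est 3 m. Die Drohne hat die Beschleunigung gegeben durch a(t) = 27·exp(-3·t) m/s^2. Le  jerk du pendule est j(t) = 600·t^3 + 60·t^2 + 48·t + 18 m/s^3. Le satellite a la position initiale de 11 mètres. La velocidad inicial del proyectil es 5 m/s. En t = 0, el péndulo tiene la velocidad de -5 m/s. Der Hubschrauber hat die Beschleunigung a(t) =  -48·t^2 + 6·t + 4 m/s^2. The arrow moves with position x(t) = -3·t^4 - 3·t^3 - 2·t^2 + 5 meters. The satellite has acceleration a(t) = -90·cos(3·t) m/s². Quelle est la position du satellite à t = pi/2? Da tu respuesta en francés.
Nous devons intégrer notre équation de l'accélération a(t) = -90·cos(3·t) 2 fois. En prenant ∫a(t)dt et en appliquant v(0) = 0, nous trouvons v(t) = -30·sin(3·t). La primitive de la vitesse, avec x(0) = 11, donne la position: x(t) = 10·cos(3·t) + 1. De l'équation de la position x(t) = 10·cos(3·t) + 1, nous substituons t = pi/2 pour obtenir x = 1.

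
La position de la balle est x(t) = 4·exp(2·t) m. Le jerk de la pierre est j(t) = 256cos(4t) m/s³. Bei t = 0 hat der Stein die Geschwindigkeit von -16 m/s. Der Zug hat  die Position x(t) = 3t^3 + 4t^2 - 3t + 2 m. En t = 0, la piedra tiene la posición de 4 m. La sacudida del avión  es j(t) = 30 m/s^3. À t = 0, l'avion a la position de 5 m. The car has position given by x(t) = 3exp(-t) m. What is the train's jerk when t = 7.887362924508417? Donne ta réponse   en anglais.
We must differentiate our position equation x(t) = 3·t^3 + 4·t^2 - 3·t + 2 3 times. Differentiating position, we get velocity: v(t) = 9·t^2 + 8·t - 3. Taking d/dt of v(t), we find a(t) = 18·t + 8. Taking d/dt of a(t), we find j(t) = 18. Using j(t) = 18 and substituting t = 7.887362924508417, we find j = 18.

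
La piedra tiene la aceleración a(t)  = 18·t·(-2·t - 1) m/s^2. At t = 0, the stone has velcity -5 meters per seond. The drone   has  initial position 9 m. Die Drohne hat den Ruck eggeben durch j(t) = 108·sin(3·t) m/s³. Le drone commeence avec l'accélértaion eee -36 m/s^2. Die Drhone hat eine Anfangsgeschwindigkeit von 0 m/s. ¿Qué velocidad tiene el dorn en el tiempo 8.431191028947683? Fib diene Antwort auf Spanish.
Debemos encontrar la integral de nuestra ecuación de la sacudida j(t) = 108·sin(3·t) 2 veces. La antiderivada de la sacudida, con a(0) = -36, da la aceleración: a(t) = -36·cos(3·t). La integral de la aceleración es la velocidad. Usando v(0) = 0, obtenemos v(t) = -12·sin(3·t). De la ecuación de la velocidad v(t) = -12·sin(3·t), sustituimos t = 8.431191028947683 para obtener v = -1.92167261319603.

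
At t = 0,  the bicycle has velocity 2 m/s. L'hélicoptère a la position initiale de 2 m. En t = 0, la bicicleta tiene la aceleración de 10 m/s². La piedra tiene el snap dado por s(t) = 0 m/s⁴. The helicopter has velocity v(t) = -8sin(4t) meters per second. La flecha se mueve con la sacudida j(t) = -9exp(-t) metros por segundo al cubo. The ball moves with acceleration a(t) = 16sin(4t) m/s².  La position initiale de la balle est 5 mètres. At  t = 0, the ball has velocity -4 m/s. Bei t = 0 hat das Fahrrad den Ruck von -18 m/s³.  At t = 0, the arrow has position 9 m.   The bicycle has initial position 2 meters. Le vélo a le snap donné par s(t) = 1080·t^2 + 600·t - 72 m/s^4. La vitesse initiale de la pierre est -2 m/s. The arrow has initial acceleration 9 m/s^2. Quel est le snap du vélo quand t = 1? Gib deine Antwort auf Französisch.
De l'équation du snap s(t) = 1080·t^2 + 600·t - 72, nous substituons t = 1 pour obtenir s = 1608.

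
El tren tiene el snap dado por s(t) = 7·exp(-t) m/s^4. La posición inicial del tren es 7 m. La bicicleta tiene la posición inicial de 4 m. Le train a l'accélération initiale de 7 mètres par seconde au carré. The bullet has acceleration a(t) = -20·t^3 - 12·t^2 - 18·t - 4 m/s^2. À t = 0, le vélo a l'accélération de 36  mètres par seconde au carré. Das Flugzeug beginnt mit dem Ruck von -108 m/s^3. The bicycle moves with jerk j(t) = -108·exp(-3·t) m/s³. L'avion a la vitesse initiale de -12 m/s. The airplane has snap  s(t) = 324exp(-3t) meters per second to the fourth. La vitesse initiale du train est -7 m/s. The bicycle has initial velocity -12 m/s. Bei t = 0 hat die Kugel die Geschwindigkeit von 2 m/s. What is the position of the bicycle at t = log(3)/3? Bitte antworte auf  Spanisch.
Para resolver esto, necesitamos tomar 3 antiderivadas de nuestra ecuación de la sacudida j(t) = -108·exp(-3·t). Integrando la sacudida y usando la condición inicial a(0) = 36, obtenemos a(t) = 36·exp(-3·t). Tomando ∫a(t)dt y aplicando v(0) = -12, encontramos v(t) = -12·exp(-3·t). Integrando la velocidad y usando la condición inicial x(0) = 4, obtenemos x(t) = 4·exp(-3·t). Usando x(t) = 4·exp(-3·t) y sustituyendo t = log(3)/3, encontramos x = 4/3.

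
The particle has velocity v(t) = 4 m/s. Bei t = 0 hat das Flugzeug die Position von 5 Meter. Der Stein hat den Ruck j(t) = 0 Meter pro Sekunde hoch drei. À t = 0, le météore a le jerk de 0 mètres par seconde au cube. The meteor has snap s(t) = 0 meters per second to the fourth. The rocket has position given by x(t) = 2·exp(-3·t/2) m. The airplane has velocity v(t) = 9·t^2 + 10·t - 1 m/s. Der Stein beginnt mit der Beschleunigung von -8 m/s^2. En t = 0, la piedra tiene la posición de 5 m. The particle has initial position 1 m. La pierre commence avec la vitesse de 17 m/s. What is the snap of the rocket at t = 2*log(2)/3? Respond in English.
We must differentiate our position equation x(t) = 2·exp(-3·t/2) 4 times. Differentiating position, we get velocity: v(t) = -3·exp(-3·t/2). Differentiating velocity, we get acceleration: a(t) = 9·exp(-3·t/2)/2. The derivative of acceleration gives jerk: j(t) = -27·exp(-3·t/2)/4. Taking d/dt of j(t), we find s(t) = 81·exp(-3·t/2)/8. From the given snap equation s(t) = 81·exp(-3·t/2)/8, we substitute t = 2*log(2)/3 to get s = 81/16.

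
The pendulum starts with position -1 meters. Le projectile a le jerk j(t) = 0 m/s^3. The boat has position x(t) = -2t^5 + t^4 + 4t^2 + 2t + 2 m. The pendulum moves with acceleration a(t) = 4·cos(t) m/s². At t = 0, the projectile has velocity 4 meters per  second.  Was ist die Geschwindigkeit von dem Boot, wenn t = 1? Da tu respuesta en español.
Debemos derivar nuestra ecuación de la posición x(t) = -2·t^5 + t^4 + 4·t^2 + 2·t + 2 1 vez. Tomando d/dt de x(t), encontramos v(t) = -10·t^4 + 4·t^3 + 8·t + 2. Usando v(t) = -10·t^4 + 4·t^3 + 8·t + 2 y sustituyendo t = 1, encontramos v = 4.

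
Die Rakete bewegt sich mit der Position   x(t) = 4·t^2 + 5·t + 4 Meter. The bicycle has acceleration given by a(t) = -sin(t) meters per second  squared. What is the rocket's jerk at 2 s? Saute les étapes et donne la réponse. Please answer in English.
j(2) = 0.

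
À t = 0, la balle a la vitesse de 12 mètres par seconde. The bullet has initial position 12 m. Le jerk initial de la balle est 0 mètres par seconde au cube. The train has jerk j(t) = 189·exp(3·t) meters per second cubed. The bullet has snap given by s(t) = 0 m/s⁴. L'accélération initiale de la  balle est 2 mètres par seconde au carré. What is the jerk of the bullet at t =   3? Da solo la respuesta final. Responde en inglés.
j(3) = 0.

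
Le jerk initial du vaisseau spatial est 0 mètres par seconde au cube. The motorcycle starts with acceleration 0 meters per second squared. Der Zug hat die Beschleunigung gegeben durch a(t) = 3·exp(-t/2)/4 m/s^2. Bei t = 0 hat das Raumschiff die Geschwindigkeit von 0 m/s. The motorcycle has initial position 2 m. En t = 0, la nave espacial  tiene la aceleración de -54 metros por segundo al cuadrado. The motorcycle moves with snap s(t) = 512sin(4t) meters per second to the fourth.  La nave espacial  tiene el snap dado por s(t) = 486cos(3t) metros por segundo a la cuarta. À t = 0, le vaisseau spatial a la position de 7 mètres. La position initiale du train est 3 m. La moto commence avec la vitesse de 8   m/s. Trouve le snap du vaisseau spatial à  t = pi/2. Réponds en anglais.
Using s(t) = 486·cos(3·t) and substituting t = pi/2, we find s = 0.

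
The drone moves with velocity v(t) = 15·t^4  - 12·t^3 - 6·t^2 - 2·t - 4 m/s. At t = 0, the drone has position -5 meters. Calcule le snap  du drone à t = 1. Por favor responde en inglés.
Starting from velocity v(t) = 15·t^4 - 12·t^3 - 6·t^2 - 2·t - 4, we take 3 derivatives. The derivative of velocity gives acceleration: a(t) = 60·t^3 - 36·t^2 - 12·t - 2. The derivative of acceleration gives jerk: j(t) = 180·t^2 - 72·t - 12. Differentiating jerk, we get snap: s(t) = 360·t - 72. Using s(t) = 360·t - 72 and substituting t = 1, we find s = 288.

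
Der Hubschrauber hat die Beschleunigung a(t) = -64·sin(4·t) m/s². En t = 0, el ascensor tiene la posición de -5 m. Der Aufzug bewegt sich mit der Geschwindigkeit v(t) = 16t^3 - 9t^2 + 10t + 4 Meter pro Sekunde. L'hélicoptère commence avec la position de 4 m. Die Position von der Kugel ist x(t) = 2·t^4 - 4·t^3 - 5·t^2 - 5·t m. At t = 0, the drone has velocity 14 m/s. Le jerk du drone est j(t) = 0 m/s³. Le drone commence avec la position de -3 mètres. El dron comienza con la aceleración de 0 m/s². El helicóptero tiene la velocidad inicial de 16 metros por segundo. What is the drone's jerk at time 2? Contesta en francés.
Nous avons le jerk j(t) = 0. En substituant t = 2: j(2) = 0.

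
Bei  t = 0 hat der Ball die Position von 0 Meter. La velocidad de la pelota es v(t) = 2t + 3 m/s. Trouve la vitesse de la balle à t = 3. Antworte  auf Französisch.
De l'équation de la vitesse v(t) = 2·t + 3, nous substituons t = 3 pour obtenir v = 9.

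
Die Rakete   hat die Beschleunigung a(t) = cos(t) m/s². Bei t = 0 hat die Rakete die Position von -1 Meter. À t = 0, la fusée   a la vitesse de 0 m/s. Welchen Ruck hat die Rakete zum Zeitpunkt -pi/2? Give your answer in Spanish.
Partiendo de la aceleración a(t) = cos(t), tomamos 1 derivada. Derivando la aceleración, obtenemos la sacudida: j(t) = -sin(t). De la ecuación de la sacudida j(t) = -sin(t), sustituimos t = -pi/2 para obtener j = 1.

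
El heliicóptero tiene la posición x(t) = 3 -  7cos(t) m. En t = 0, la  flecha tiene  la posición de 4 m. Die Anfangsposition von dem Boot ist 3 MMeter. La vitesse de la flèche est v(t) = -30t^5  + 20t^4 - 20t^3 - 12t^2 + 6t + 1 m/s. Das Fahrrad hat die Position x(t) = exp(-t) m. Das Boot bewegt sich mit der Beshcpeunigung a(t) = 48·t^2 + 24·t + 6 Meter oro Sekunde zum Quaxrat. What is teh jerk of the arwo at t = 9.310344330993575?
We must differentiate our velocity equation v(t) = -30·t^5 + 20·t^4 - 20·t^3 - 12·t^2 + 6·t + 1 2 times. The derivative of velocity gives acceleration: a(t) = -150·t^4 + 80·t^3 - 60·t^2 - 24·t + 6. Differentiating acceleration, we get jerk: j(t) = -600·t^3 + 240·t^2 - 120·t - 24. We have jerk j(t) = -600·t^3 + 240·t^2 - 120·t - 24. Substituting t = 9.310344330993575: j(9.310344330993575) = -464563.856613575.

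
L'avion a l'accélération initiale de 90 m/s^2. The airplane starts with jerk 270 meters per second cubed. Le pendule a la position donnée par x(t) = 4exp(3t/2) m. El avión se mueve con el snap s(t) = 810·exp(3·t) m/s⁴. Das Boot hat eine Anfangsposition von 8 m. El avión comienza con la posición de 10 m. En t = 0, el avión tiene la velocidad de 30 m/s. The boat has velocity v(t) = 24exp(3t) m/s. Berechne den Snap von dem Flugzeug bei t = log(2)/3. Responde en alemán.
Wir haben den Snap s(t) = 810·exp(3·t). Durch Einsetzen von t = log(2)/3: s(log(2)/3) = 1620.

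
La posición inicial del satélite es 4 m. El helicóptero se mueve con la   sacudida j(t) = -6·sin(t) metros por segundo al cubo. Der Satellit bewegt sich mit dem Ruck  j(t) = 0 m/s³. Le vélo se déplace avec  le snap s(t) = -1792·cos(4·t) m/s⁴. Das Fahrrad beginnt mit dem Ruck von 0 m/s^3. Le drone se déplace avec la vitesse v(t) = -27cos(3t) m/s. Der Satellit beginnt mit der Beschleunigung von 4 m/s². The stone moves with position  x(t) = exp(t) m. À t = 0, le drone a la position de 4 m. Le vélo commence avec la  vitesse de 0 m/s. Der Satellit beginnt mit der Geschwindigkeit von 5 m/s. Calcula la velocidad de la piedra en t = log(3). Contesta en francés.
Nous devons dériver notre équation de la position x(t) = exp(t) 1 fois. La dérivée de la position donne la vitesse: v(t) = exp(t). En utilisant v(t) = exp(t) et en substituant t = log(3), nous trouvons v = 3.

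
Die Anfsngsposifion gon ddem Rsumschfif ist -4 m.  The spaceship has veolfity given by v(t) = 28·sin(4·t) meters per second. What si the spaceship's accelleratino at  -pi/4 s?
We must differentiate our velocity equation v(t) = 28·sin(4·t) 1 time. Differentiating velocity, we get acceleration: a(t) = 112·cos(4·t). Using a(t) = 112·cos(4·t) and substituting t = -pi/4, we find a = -112.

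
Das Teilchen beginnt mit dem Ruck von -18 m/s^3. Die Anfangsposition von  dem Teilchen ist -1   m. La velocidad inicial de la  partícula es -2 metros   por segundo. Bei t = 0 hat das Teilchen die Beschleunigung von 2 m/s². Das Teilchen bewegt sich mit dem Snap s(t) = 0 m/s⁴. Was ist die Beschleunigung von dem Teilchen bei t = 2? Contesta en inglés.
To find the answer, we compute 2 integrals of s(t) = 0. Finding the integral of s(t) and using j(0) = -18: j(t) = -18. Integrating jerk and using the initial condition a(0) = 2, we get a(t) = 2 - 18·t. We have acceleration a(t) = 2 - 18·t. Substituting t = 2: a(2) = -34.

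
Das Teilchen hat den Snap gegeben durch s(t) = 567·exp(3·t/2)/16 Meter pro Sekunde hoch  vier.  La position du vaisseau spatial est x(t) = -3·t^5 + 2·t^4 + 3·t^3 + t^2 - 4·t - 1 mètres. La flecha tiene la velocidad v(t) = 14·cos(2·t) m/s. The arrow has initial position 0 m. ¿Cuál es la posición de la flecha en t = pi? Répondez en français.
Nous devons trouver l'intégrale de notre équation de la vitesse v(t) = 14·cos(2·t) 1 fois. En intégrant la vitesse et en utilisant la condition initiale x(0) = 0, nous obtenons x(t) = 7·sin(2·t). En utilisant x(t) = 7·sin(2·t) et en substituant t = pi, nous trouvons x = 0.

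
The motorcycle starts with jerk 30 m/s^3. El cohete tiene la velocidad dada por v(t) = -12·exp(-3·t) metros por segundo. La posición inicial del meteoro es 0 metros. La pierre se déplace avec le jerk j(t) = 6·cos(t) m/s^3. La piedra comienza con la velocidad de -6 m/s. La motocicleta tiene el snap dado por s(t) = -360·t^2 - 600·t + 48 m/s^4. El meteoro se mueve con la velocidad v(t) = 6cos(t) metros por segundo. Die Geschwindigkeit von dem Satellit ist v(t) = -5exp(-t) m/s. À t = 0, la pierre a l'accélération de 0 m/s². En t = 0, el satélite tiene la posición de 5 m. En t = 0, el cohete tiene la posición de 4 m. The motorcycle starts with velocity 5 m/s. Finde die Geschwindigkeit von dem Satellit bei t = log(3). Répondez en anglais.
From the given velocity equation v(t) = -5·exp(-t), we substitute t = log(3) to get v = -5/3.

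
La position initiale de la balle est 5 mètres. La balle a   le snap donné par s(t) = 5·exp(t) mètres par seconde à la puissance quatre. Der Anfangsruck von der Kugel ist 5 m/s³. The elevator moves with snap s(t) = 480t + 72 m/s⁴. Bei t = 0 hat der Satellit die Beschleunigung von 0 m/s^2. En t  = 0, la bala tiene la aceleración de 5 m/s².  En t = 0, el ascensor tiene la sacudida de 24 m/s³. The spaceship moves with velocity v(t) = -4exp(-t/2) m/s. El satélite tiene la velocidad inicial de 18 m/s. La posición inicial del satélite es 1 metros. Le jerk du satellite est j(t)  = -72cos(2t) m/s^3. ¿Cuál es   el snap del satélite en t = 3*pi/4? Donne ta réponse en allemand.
Um dies zu lösen, müssen wir 1 Ableitung unserer Gleichung für den Ruck j(t) = -72·cos(2·t) nehmen. Durch Ableiten von dem Ruck erhalten wir den Snap: s(t) = 144·sin(2·t). Wir haben den Snap s(t) = 144·sin(2·t). Durch Einsetzen von t = 3*pi/4: s(3*pi/4) = -144.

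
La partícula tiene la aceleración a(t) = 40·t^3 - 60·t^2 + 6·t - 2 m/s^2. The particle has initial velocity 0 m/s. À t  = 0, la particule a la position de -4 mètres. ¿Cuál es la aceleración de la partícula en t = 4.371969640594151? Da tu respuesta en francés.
De l'équation de l'accélération a(t) = 40·t^3 - 60·t^2 + 6·t - 2, nous substituons t = 4.371969640594151 pour obtenir a = 2220.03854378953.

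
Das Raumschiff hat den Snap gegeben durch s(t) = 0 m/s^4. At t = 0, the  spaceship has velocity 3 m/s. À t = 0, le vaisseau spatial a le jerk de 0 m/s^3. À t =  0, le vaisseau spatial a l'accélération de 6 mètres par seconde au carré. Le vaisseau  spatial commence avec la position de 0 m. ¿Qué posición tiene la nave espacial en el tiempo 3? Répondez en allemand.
Wir müssen die Stammfunktion unserer Gleichung für den Snap s(t) = 0 4-mal finden. Mit ∫s(t)dt und Anwendung von j(0) = 0, finden wir j(t) = 0. Das Integral von dem Ruck, mit a(0) = 6, ergibt die Beschleunigung: a(t) = 6. Mit ∫a(t)dt und Anwendung von v(0) = 3, finden wir v(t) = 6·t + 3. Mit ∫v(t)dt und Anwendung von x(0) = 0, finden wir x(t) = 3·t^2 + 3·t. Wir haben die Position x(t) = 3·t^2 + 3·t. Durch Einsetzen von t = 3: x(3) = 36.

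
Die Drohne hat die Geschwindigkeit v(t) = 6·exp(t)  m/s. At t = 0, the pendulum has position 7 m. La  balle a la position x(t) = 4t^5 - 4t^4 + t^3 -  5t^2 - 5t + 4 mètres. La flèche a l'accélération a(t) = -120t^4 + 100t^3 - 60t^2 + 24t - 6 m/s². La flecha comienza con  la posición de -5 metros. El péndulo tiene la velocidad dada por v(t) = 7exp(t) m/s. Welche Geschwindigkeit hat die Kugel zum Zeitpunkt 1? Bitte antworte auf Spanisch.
Debemos derivar nuestra ecuación de la posición x(t) = 4·t^5 - 4·t^4 + t^3 - 5·t^2 - 5·t + 4 1 vez. Tomando d/dt de x(t), encontramos v(t) = 20·t^4 - 16·t^3 + 3·t^2 - 10·t - 5. Usando v(t) = 20·t^4 - 16·t^3 + 3·t^2 - 10·t - 5 y sustituyendo t = 1, encontramos v = -8.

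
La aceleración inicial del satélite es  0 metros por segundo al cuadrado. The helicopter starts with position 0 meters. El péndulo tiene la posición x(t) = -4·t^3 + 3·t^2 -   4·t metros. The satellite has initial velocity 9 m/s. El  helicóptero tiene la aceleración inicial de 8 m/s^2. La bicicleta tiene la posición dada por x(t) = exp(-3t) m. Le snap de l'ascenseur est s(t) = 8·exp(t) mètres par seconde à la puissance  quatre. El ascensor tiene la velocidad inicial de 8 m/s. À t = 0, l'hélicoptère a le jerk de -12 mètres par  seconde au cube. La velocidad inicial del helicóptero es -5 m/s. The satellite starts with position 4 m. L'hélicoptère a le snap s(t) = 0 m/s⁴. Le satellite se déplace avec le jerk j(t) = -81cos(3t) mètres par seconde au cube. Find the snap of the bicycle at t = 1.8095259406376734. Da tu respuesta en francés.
Nous devons dériver notre équation de la position x(t) = exp(-3·t) 4 fois. En prenant d/dt de x(t), nous trouvons v(t) = -3·exp(-3·t). En dérivant la vitesse, nous obtenons l'accélération: a(t) = 9·exp(-3·t). En prenant d/dt de a(t), nous trouvons j(t) = -27·exp(-3·t). En prenant d/dt de j(t), nous trouvons s(t) = 81·exp(-3·t). De l'équation du snap s(t) = 81·exp(-3·t), nous substituons t = 1.8095259406376734 pour obtenir s = 0.355536036194460.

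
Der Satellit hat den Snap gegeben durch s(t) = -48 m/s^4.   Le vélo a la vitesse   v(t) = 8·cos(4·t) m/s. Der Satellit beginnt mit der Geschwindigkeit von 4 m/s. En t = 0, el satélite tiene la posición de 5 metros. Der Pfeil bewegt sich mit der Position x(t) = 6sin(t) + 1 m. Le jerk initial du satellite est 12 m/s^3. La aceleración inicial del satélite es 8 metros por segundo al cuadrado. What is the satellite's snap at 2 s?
From the given snap equation s(t) = -48, we substitute t = 2 to get s = -48.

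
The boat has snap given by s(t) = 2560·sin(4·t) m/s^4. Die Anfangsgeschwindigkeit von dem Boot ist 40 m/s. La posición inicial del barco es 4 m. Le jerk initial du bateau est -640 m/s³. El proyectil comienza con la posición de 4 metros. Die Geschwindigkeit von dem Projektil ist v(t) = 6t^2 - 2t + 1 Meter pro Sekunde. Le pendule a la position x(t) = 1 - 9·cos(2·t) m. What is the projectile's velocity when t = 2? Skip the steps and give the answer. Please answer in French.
v(2) = 21.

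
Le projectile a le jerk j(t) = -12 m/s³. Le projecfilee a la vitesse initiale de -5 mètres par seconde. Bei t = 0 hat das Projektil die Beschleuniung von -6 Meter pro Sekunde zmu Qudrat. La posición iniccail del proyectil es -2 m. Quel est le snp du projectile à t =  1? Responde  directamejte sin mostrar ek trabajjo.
Le snap à t = 1 est s = 0.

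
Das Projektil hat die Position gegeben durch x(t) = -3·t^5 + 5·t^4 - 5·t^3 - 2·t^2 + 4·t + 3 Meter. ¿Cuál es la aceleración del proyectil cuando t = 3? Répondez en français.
Nous devons dériver notre équation de la position x(t) = -3·t^5 + 5·t^4 - 5·t^3 - 2·t^2 + 4·t + 3 2 fois. En prenant d/dt de x(t), nous trouvons v(t) = -15·t^4 + 20·t^3 - 15·t^2 - 4·t + 4. La dérivée de la vitesse donne l'accélération: a(t) = -60·t^3 + 60·t^2 - 30·t - 4. Nous avons l'accélération a(t) = -60·t^3 + 60·t^2 - 30·t - 4. En substituant t = 3: a(3) = -1174.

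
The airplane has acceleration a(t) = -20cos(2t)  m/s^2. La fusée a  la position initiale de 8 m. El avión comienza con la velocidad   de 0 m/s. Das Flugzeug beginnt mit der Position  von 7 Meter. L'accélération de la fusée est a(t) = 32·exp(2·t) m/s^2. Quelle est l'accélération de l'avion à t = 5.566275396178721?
Nous avons l'accélération a(t) = -20·cos(2·t). En substituant t = 5.566275396178721: a(5.566275396178721) = -2.73097136139228.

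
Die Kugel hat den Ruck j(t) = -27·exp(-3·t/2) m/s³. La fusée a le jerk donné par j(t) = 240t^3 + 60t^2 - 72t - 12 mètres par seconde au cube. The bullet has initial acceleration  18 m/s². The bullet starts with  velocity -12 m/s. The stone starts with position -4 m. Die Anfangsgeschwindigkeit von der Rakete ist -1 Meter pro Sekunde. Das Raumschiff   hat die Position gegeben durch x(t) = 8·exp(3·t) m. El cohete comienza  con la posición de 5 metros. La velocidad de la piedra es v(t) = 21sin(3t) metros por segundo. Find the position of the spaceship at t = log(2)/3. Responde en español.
De la ecuación de la posición x(t) = 8·exp(3·t), sustituimos t = log(2)/3 para obtener x = 16.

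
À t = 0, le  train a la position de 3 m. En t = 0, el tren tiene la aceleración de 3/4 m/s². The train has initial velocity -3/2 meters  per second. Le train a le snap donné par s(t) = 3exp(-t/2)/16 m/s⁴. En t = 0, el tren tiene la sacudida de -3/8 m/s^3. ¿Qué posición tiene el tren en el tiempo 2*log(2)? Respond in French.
En partant du snap s(t) = 3·exp(-t/2)/16, nous prenons 4 intégrales. En prenant ∫s(t)dt et en appliquant j(0) = -3/8, nous trouvons j(t) = -3·exp(-t/2)/8. La primitive du jerk est l'accélération. En utilisant a(0) = 3/4, nous obtenons a(t) = 3·exp(-t/2)/4. En prenant ∫a(t)dt et en appliquant v(0) = -3/2, nous trouvons v(t) = -3·exp(-t/2)/2. La primitive de la vitesse, avec x(0) = 3, donne la position: x(t) = 3·exp(-t/2). En utilisant x(t) = 3·exp(-t/2) et en substituant t = 2*log(2), nous trouvons x = 3/2.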